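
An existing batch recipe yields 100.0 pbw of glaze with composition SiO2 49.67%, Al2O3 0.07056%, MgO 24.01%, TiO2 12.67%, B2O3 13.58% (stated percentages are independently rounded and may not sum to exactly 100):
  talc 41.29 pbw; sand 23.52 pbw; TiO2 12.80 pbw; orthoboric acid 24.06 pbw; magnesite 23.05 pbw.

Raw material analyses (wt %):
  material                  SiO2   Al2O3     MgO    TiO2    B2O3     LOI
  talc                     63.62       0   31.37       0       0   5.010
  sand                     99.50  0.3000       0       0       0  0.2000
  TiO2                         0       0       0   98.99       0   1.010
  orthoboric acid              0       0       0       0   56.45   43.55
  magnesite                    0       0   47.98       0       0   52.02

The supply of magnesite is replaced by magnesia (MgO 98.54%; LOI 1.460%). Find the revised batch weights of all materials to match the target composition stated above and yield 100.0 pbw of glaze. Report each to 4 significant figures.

Revised batch per 100.0 pbw glaze:
  talc: 41.29 pbw
  sand: 23.52 pbw
  TiO2: 12.80 pbw
  orthoboric acid: 24.06 pbw
  magnesia: 11.22 pbw
Total batch = 112.9 pbw; LOI loss = 12.89 pbw

All arithmetic runs at full precision at all times; values along the way are printed (rounded to four significant digits) as written; each reported value is rounded just once; all derived quantities, which include net glass mass, the yield, totals, LOI, the five compositions, are carried at full precision, as set out in problem or answer, from the batch weights on 100.0 pbw of glass.
Oxide mass targets, per 100.0 pbw glaze:
  SiO2: 49.67% × 100.0 = 49.67 pbw
  Al2O3: 0.07056% × 100.0 = 0.07056 pbw
  MgO: 24.01% × 100.0 = 24.01 pbw
  TiO2: 12.67% × 100.0 = 12.67 pbw
  B2O3: 13.58% × 100.0 = 13.58 pbw
Sums-versus-targets review applying the batch weights above, at the basis given (sum by sum, the targets are met modulo rounding of the values):
  SiO2: 41.29·0.6362 + 23.52·0.9950 = 49.67 pbw (target 49.67 pbw)
  Al2O3: 23.52·0.003000 = 0.07056 pbw (target 0.07056 pbw)
  MgO: 41.29·0.3137 + 11.22·0.9854 = 24.01 pbw (target 24.01 pbw)
  TiO2: 12.80·0.9899 = 12.67 pbw (target 12.67 pbw)
  B2O3: 24.06·0.5645 = 13.58 pbw (target 13.58 pbw)
Glass-mass sanity pass: Σ batch − LOI loss = 100.0 pbw (summing oxide targets gives 100.0 pbw; stated basis 100.0 pbw — deltas are rounding alone).
Adding the batch up: Σ batch = 112.9 pbw; LOI removed, Σ of batch·LOI: 12.89 pbw; the yield ratio, glass ÷ batch: 88.58%.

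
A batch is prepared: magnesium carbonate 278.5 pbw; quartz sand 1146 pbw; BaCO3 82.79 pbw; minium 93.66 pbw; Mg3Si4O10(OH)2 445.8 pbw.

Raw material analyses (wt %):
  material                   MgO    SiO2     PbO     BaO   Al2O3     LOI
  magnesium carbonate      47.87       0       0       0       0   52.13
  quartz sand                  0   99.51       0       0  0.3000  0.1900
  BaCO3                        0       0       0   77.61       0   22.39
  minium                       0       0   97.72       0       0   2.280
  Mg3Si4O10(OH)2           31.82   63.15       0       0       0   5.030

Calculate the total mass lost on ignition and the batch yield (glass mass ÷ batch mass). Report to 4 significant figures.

LOI loss = 190.5 pbw; glass = 1856 pbw; yield = 90.69%

Working values are displayed, rounded to 4 significant figures, between the steps. The whole derivation runs at full precision at every stage; exactly one rounding lands on every reported result — derived quantities (glass mass, totals, the five compositions, yield, ignition loss) are re-derived in exact precision using the weight values per 1856 pbw of glass as given in question or answer.
Per-material ignition loss:
  magnesium carbonate: 278.5 × 0.5213 = 145.2 pbw
  quartz sand: 1146 × 0.001900 = 2.177 pbw
  BaCO3: 82.79 × 0.2239 = 18.54 pbw
  minium: 93.66 × 0.02280 = 2.135 pbw
  Mg3Si4O10(OH)2: 445.8 × 0.05030 = 22.42 pbw
Total LOI = 190.5 pbw
Glass = batch − LOI = 2047 − 190.5 = 1856 pbw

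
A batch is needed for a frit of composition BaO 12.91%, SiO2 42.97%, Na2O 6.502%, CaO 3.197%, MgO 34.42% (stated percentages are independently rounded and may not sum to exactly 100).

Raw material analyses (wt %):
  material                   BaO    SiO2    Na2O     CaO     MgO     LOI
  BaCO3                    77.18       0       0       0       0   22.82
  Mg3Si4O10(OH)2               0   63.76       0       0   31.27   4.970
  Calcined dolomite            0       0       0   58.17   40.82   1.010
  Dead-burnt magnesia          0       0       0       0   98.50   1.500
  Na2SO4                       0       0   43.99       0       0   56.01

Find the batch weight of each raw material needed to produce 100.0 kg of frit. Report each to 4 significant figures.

Batch per 100.0 kg frit:
  BaCO3: 16.73 kg
  Mg3Si4O10(OH)2: 67.39 kg
  Calcined dolomite: 5.496 kg
  Dead-burnt magnesia: 11.27 kg
  Na2SO4: 14.78 kg
Total batch = 115.7 kg; LOI loss = 15.67 kg; yield = 86.45%

Intermediates are printed, with 4-significant-digit rounding, at each printed step. All internal work runs at exact precision in all steps. Each reported value is rounded a single time; all derived quantities (five oxide percentages, glass mass, yield, the totals, ignition loss) are recomputed using the weight values on 100.0 kg of glass in exact precision, exactly as printed in the problem or answer text.
Oxide-by-oxide targets in 100.0 kg frit:
  BaO: 12.91% × 100.0 = 12.91 kg
  SiO2: 42.97% × 100.0 = 42.97 kg
  Na2O: 6.502% × 100.0 = 6.502 kg
  CaO: 3.197% × 100.0 = 3.197 kg
  MgO: 34.42% × 100.0 = 34.42 kg
Oxide-by-oxide audit working from each reported weight, relative to the basis at hand (every target is met by its sum up to rounding of the answer):
  BaO: 16.73·0.7718 = 12.91 kg (target 12.91 kg)
  SiO2: 67.39·0.6376 = 42.97 kg (target 42.97 kg)
  Na2O: 14.78·0.4399 = 6.502 kg (target 6.502 kg)
  CaO: 5.496·0.5817 = 3.197 kg (target 3.197 kg)
  MgO: 67.39·0.3127 + 5.496·0.4082 + 11.27·0.9850 = 34.42 kg (target 34.42 kg)
The glass-mass cross-check: Σ batch − LOI loss = 100.0 kg (targets for the oxides total 100.0 kg; with the basis standing at 100.0 kg — any gap is answer rounding).
Total batch = Σ batch = 115.7 kg; LOI removed, Σ of batch·LOI: 15.67 kg; yield = glass ÷ total batch = 86.45%.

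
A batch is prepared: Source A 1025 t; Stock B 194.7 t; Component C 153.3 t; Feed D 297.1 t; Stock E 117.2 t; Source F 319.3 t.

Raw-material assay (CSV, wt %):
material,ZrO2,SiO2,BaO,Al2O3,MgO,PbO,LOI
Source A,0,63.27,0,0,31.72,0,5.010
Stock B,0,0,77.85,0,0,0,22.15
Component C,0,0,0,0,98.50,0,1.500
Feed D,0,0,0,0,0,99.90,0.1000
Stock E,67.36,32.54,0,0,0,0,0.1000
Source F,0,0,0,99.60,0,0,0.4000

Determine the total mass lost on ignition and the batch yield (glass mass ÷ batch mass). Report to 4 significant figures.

Every computation keeps full float precision from start to finish. In-progress results are printed rounded to four significant digits in the printout; every reported number takes exactly one rounding — derived quantities are rebuilt using the weight values for 2008 t of glass in exact precision (the yield, the totals, glass mass, ignition loss, six oxide percentages), exactly as printed in either problem or answer.
Loss on ignition, line by line:
  Source A: 1025 × 0.05010 = 51.35 t
  Stock B: 194.7 × 0.2215 = 43.13 t
  Component C: 153.3 × 0.01500 = 2.300 t
  Feed D: 297.1 × 0.001000 = 0.2971 t
  Stock E: 117.2 × 0.001000 = 0.1172 t
  Source F: 319.3 × 0.004000 = 1.277 t
Total LOI = 98.47 t
Glass = batch − LOI = 2107 − 98.47 = 2008 t

LOI loss = 98.47 t; glass = 2008 t; yield = 95.33%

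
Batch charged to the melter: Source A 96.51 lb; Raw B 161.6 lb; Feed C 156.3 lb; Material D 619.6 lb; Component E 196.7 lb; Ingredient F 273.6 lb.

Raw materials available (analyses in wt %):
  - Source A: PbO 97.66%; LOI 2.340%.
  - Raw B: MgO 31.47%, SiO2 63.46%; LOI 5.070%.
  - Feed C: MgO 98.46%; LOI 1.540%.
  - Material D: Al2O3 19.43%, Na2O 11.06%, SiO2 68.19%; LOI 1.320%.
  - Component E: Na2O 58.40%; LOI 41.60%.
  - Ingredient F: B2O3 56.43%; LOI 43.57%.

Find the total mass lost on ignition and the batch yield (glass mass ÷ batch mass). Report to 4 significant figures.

LOI loss = 222.1 lb; glass = 1282 lb; yield = 85.24%

Rounding to four significant digits extends to every mid-chain value as shown; the working math keeps exact precision at each step; each reported number takes a single rounding; derived quantities, which include the yield, six oxide percentages, LOI, the totals, net glass mass, are re-derived at full float precision, exactly as shown in the problem or the answer, from the batch weights per 1282 lb of glass.
Each material's LOI contribution:
  Source A: 96.51 × 0.02340 = 2.258 lb
  Raw B: 161.6 × 0.05070 = 8.193 lb
  Feed C: 156.3 × 0.01540 = 2.407 lb
  Material D: 619.6 × 0.01320 = 8.179 lb
  Component E: 196.7 × 0.4160 = 81.83 lb
  Ingredient F: 273.6 × 0.4357 = 119.2 lb
Total LOI = 222.1 lb
Glass = batch − LOI = 1504 − 222.1 = 1282 lb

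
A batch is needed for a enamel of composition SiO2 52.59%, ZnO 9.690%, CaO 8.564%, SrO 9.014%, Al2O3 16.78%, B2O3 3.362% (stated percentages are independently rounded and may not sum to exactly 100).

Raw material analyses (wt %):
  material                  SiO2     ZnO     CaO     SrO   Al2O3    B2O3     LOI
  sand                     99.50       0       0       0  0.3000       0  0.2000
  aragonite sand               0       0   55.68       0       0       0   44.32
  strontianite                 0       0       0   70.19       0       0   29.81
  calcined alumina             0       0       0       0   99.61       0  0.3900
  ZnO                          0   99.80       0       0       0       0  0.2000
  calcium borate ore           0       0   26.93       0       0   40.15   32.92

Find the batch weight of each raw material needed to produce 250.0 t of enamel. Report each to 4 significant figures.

All arithmetic maintains exact precision in all steps. Mid-chain values are shown, with 4-significant-digit rounding, across the worked steps. A single rounding produces every reported number. The derived quantities, including the six compositions, ignition loss, yield, glass mass, the totals, are re-derived using the weight values at 250.0 t of glass in exact precision, exactly as printed in problem or answer.
Per-oxide target masses for 250.0 t enamel:
  SiO2: 52.59% × 250.0 = 131.5 t
  ZnO: 9.690% × 250.0 = 24.22 t
  CaO: 8.564% × 250.0 = 21.41 t
  SrO: 9.014% × 250.0 = 22.54 t
  Al2O3: 16.78% × 250.0 = 41.95 t
  B2O3: 3.362% × 250.0 = 8.405 t
Sums-versus-targets review working from each reported weight, for the quoted basis mass (delivered sums recover each target net of answer rounding effects):
  SiO2: 132.1·0.9950 = 131.4 t (target 131.5 t)
  ZnO: 24.27·0.9980 = 24.22 t (target 24.22 t)
  CaO: 28.33·0.5568 + 20.93·0.2693 = 21.41 t (target 21.41 t)
  SrO: 32.11·0.7019 = 22.54 t (target 22.54 t)
  Al2O3: 132.1·0.003000 + 41.72·0.9961 = 41.95 t (target 41.95 t)
  B2O3: 20.93·0.4015 = 8.403 t (target 8.405 t)
Consistency of the glass mass: net batch after ignition = 250.0 t (targets for the oxides total 250.0 t; with the basis standing at 250.0 t — any gap is answer rounding).
Summing the batch: Σ batch = 279.5 t; LOI loss = Σ batch·LOI = 29.49 t; glass ÷ batch gives a yield of 89.45%.

Batch per 250.0 t enamel:
  sand: 132.1 t
  aragonite sand: 28.33 t
  strontianite: 32.11 t
  calcined alumina: 41.72 t
  ZnO: 24.27 t
  calcium borate ore: 20.93 t
Total batch = 279.5 t; LOI loss = 29.49 t; yield = 89.45%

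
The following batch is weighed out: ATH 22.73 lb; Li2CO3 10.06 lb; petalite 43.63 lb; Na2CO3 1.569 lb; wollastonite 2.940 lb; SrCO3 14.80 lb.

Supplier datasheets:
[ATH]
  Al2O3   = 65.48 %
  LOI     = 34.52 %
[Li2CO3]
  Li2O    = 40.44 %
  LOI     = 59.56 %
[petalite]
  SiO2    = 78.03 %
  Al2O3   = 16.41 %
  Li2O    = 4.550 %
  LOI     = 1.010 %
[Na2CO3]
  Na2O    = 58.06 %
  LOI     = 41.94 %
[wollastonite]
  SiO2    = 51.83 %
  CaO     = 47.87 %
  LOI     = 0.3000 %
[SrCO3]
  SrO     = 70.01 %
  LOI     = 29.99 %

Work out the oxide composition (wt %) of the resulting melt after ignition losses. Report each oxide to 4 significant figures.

The intermediate values are printed with 4-significant-figure rounding between the steps. Exact precision is held all the way through — a single rounding produces each reported value. The derived quantities (the totals, the six compositions, glass mass, the yield, LOI) are recomputed from the weighed amounts at 76.34 lb of glass in full float precision as set out in the question or the answer.
Per-oxide mass from batch:
  SiO2: 43.63·0.7803 + 2.940·0.5183 = 35.57 lb
  CaO: 2.940·0.4787 = 1.407 lb
  Al2O3: 22.73·0.6548 + 43.63·0.1641 = 22.04 lb
  Na2O: 1.569·0.5806 = 0.9110 lb
  Li2O: 10.06·0.4044 + 43.63·0.04550 = 6.053 lb
  SrO: 14.80·0.7001 = 10.36 lb
LOI: 22.73·0.3452 + 10.06·0.5956 + 43.63·0.01010 + 1.569·0.4194 + 2.940·0.003000 + 14.80·0.2999 = 19.38 lb
batch − LOI leaves glass = 95.73 − 19.38 = 76.34 lb (equal to the oxide-mass sum)
oxide / glass × 100 gives the wt %

Glass mass = 76.34 lb (batch 95.73 − LOI 19.38).
Composition: SiO2 46.59%, CaO 1.843%, Al2O3 28.87%, Na2O 1.193%, Li2O 7.929%, SrO 13.57%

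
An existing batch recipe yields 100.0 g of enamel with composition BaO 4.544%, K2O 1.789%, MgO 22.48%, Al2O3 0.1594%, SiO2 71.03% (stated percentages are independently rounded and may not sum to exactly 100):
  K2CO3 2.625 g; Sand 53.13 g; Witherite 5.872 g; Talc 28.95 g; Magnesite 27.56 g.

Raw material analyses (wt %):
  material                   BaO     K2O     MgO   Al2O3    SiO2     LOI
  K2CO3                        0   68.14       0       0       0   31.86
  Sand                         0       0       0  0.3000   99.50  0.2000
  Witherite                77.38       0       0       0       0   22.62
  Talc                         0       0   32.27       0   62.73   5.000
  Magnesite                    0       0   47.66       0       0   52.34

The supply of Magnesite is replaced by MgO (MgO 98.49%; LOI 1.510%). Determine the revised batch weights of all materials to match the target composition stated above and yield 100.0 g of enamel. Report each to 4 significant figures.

Revised batch per 100.0 g enamel:
  K2CO3: 2.625 g
  Sand: 53.13 g
  Witherite: 5.872 g
  Talc: 28.95 g
  MgO: 13.34 g
Total batch = 103.9 g; LOI loss = 3.920 g

Rounding to 4 significant digits extends to every in-between result as shown — each numeric step keeps full float precision through the solve — each reported number receives exactly one rounding. All derived quantities are computed in full precision (net glass mass, yield, LOI, the five compositions, the totals) starting from the weights on 100.0 g of glass as quoted within problem or answer.
The oxide mass targets at 100.0 g enamel:
  BaO: 4.544% × 100.0 = 4.544 g
  K2O: 1.789% × 100.0 = 1.789 g
  MgO: 22.48% × 100.0 = 22.48 g
  Al2O3: 0.1594% × 100.0 = 0.1594 g
  SiO2: 71.03% × 100.0 = 71.03 g
Sums-versus-targets review working from each reported weight, per the basis as stated (delivered sums recover each target once rounding is allowed for):
  BaO: 5.872·0.7738 = 4.544 g (target 4.544 g)
  K2O: 2.625·0.6814 = 1.789 g (target 1.789 g)
  MgO: 28.95·0.3227 + 13.34·0.9849 = 22.48 g (target 22.48 g)
  Al2O3: 53.13·0.003000 = 0.1594 g (target 0.1594 g)
  SiO2: 53.13·0.9950 + 28.95·0.6273 = 71.02 g (target 71.03 g)
Glass-mass sanity pass: batch total minus LOI = 100.0 g (per-oxide target masses sum to 100.0 g; basis as stated: 100.0 g — differing by rounding only).
Adding the batch up: Σ batch = 103.9 g; LOI loss = Σ batch·LOI = 3.920 g; yield, glass over the total, = 96.23%.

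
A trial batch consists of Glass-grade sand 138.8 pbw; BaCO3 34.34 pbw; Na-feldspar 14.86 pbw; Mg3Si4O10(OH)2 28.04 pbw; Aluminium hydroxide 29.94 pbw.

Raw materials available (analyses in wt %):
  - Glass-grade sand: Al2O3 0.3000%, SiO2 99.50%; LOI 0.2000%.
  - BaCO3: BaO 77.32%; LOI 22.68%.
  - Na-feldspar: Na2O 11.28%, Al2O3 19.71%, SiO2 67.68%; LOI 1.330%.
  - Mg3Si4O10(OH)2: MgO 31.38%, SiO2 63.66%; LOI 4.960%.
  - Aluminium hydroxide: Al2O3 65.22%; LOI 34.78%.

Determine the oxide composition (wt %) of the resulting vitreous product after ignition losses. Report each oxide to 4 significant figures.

Glass mass = 225.9 pbw (batch 246.0 − LOI 20.07).
Composition: Na2O 0.7420%, Al2O3 10.12%, MgO 3.895%, BaO 11.75%, SiO2 73.49%

The intermediate values appear rounded to four significant figures as written; all arithmetic runs at full precision in every operation — each reported result is rounded a single time — all derived quantities (LOI, five oxide percentages, yield, net glass mass, the totals) are carried using the weight values for 225.9 pbw of glass at full precision as set out in question or answer.
What the batch supplies per oxide:
  Na2O: 14.86·0.1128 = 1.676 pbw
  Al2O3: 138.8·0.003000 + 14.86·0.1971 + 29.94·0.6522 = 22.87 pbw
  MgO: 28.04·0.3138 = 8.799 pbw
  BaO: 34.34·0.7732 = 26.55 pbw
  SiO2: 138.8·0.9950 + 14.86·0.6768 + 28.04·0.6366 = 166.0 pbw
LOI: 138.8·0.002000 + 34.34·0.2268 + 14.86·0.01330 + 28.04·0.04960 + 29.94·0.3478 = 20.07 pbw
Glass = total batch minus LOI = 246.0 − 20.07 = 225.9 pbw (matching Σ of the oxides)
percent by weight: oxide/glass ×100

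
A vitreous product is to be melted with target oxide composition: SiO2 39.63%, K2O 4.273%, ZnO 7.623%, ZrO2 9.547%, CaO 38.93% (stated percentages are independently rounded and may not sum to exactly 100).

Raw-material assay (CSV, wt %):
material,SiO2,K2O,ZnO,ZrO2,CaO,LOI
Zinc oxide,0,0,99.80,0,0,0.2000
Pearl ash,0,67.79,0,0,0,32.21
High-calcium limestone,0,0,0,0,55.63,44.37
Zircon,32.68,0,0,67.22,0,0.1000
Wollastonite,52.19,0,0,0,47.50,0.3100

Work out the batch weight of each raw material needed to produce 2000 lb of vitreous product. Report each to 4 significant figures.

Batch per 2000 lb vitreous product:
  Zinc oxide: 152.8 lb
  Pearl ash: 126.1 lb
  High-calcium limestone: 254.7 lb
  Zircon: 284.1 lb
  Wollastonite: 1341 lb
Total batch = 2159 lb; LOI loss = 158.4 lb; yield = 92.66%

The intermediate values appear, rounded to four significant digits, across the worked steps — the working math runs at exact precision end to end — a single rounding finalizes each reported figure; derived quantities are recomputed at full float precision (net glass mass, five oxide percentages, yield, totals, LOI) from the batch weights at 2000 lb of glass as set out in problem or answer.
Oxide-by-oxide targets in 2000 lb vitreous product:
  SiO2: 39.63% × 2000 = 792.6 lb
  K2O: 4.273% × 2000 = 85.46 lb
  ZnO: 7.623% × 2000 = 152.5 lb
  ZrO2: 9.547% × 2000 = 190.9 lb
  CaO: 38.93% × 2000 = 778.6 lb
A balance pass over the oxides, with the batch weights as given, versus the basis set out (each sum matches its target mass up to rounding of the answer):
  SiO2: 284.1·0.3268 + 1341·0.5219 = 792.7 lb (target 792.6 lb)
  K2O: 126.1·0.6779 = 85.48 lb (target 85.46 lb)
  ZnO: 152.8·0.9980 = 152.5 lb (target 152.5 lb)
  ZrO2: 284.1·0.6722 = 191.0 lb (target 190.9 lb)
  CaO: 254.7·0.5563 + 1341·0.4750 = 778.7 lb (target 778.6 lb)
Glass-mass closure: Σ batch − LOI loss = 2000 lb (summing oxide targets gives 2000 lb; stated basis 2000 lb — deltas are rounding alone).
Summing the batch: Σ batch = 2159 lb; LOI removed, Σ of batch·LOI: 158.4 lb; yield = glass ÷ total batch = 92.66%.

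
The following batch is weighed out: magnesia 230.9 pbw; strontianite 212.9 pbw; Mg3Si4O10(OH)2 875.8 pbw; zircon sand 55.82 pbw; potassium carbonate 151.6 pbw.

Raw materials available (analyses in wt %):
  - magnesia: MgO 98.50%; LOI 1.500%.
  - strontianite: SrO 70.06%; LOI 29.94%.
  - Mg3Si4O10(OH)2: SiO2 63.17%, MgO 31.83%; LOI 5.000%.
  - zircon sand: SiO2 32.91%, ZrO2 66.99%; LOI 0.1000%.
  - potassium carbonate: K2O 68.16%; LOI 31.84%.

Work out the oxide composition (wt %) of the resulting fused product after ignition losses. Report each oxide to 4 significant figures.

Glass mass = 1368 pbw (batch 1527 − LOI 159.3).
Composition: SiO2 41.79%, SrO 10.91%, K2O 7.555%, ZrO2 2.734%, MgO 37.01%

All arithmetic carries exact precision at each step — working values are printed, rounded to four significant digits, in the working — every reported number is rounded a single time; derived quantities are re-derived in full float precision (LOI, the totals, the five compositions, yield, net glass mass) from the weighed amounts for 1368 pbw of glass exactly as printed in either problem or answer.
Oxide masses out of the charge:
  SiO2: 875.8·0.6317 + 55.82·0.3291 = 571.6 pbw
  SrO: 212.9·0.7006 = 149.2 pbw
  K2O: 151.6·0.6816 = 103.3 pbw
  ZrO2: 55.82·0.6699 = 37.39 pbw
  MgO: 230.9·0.9850 + 875.8·0.3183 = 506.2 pbw
LOI: 230.9·0.01500 + 212.9·0.2994 + 875.8·0.05000 + 55.82·0.001000 + 151.6·0.3184 = 159.3 pbw
Net of LOI, the glass mass = 1527 − 159.3 = 1368 pbw (= Σ oxide masses)
percent by weight: oxide/glass ×100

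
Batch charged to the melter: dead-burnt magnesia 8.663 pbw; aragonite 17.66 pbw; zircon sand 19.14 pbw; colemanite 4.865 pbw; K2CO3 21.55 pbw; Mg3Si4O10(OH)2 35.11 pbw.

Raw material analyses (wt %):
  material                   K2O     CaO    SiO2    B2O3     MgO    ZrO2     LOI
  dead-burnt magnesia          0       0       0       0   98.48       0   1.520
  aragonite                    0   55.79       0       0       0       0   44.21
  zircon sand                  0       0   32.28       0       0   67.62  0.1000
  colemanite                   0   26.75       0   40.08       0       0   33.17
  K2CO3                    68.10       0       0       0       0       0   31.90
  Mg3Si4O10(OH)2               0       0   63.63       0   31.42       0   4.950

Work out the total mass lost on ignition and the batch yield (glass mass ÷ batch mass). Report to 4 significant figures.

The whole derivation keeps full precision throughout — intermediates are printed (rounded to four significant digits) alongside each step; exactly one rounding lands on each reported number. Derived quantities, including net glass mass, yield, the totals, the six compositions, ignition loss, are recomputed starting from the weights on 88.80 pbw of glass at full float precision, as written in the problem or answer text.
Material-by-material LOI:
  dead-burnt magnesia: 8.663 × 0.01520 = 0.1317 pbw
  aragonite: 17.66 × 0.4421 = 7.807 pbw
  zircon sand: 19.14 × 0.001000 = 0.01914 pbw
  colemanite: 4.865 × 0.3317 = 1.614 pbw
  K2CO3: 21.55 × 0.3190 = 6.874 pbw
  Mg3Si4O10(OH)2: 35.11 × 0.04950 = 1.738 pbw
Total LOI = 18.18 pbw
Glass = batch − LOI = 107.0 − 18.18 = 88.80 pbw

LOI loss = 18.18 pbw; glass = 88.80 pbw; yield = 83.00%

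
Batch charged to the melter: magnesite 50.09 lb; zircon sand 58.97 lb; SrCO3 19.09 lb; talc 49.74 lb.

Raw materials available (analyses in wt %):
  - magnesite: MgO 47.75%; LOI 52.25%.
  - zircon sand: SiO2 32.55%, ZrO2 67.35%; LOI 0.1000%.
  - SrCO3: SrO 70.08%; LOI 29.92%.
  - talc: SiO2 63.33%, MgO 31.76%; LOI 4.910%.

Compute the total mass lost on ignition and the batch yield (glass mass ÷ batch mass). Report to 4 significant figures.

Values along the way appear, with 4-significant-figure rounding, in the working. All arithmetic maintains full float precision from start to finish — every reported figure is rounded a single time. Derived quantities, including the yield, LOI, net glass mass, four oxide percentages, the totals, are rebuilt using the weight values for 143.5 lb of glass at full precision as written in the problem or answer text.
Loss on ignition, line by line:
  magnesite: 50.09 × 0.5225 = 26.17 lb
  zircon sand: 58.97 × 0.001000 = 0.05897 lb
  SrCO3: 19.09 × 0.2992 = 5.712 lb
  talc: 49.74 × 0.04910 = 2.442 lb
Total LOI = 34.38 lb
Glass = batch − LOI = 177.9 − 34.38 = 143.5 lb

LOI loss = 34.38 lb; glass = 143.5 lb; yield = 80.67%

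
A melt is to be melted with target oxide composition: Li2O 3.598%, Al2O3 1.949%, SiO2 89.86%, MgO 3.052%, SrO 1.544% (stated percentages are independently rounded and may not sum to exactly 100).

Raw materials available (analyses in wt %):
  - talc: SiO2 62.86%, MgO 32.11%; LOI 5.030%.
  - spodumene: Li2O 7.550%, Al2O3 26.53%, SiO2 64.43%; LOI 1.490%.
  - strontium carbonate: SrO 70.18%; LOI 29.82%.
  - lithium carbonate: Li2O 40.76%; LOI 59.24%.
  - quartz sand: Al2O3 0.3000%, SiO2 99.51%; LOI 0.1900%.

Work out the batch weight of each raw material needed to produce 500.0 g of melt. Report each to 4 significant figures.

Full precision is held at all times. Intermediates are displayed rounded off to 4 significant figures across the worked steps; exactly one rounding is applied to each reported result. All derived quantities, which include net glass mass, five oxide percentages, LOI, the yield, the totals, are computed at full precision, exactly as printed in question or answer, using the weight values per 500.0 g of glass.
The oxide mass targets at 500.0 g melt:
  Li2O: 3.598% × 500.0 = 17.99 g
  Al2O3: 1.949% × 500.0 = 9.745 g
  SiO2: 89.86% × 500.0 = 449.3 g
  MgO: 3.052% × 500.0 = 15.26 g
  SrO: 1.544% × 500.0 = 7.720 g
Mass-balance tally per oxide using the reported weights, on the stated basis (sums match the target masses given rounding of the digits):
  Li2O: 32.20·0.07550 + 38.17·0.4076 = 17.99 g (target 17.99 g)
  Al2O3: 32.20·0.2653 + 400.6·0.003000 = 9.744 g (target 9.745 g)
  SiO2: 47.52·0.6286 + 32.20·0.6443 + 400.6·0.9951 = 449.3 g (target 449.3 g)
  MgO: 47.52·0.3211 = 15.26 g (target 15.26 g)
  SrO: 11.00·0.7018 = 7.720 g (target 7.720 g)
Mass balance on the glass: Σ batch − LOI loss = 500.0 g (per-oxide target masses sum to 500.0 g; stated basis 500.0 g — any gap is answer rounding).
Batch grand total — Σ batch = 529.5 g; Σ batch·LOI gives LOI loss = 29.52 g; yield = glass ÷ total batch = 94.42%.

Batch per 500.0 g melt:
  talc: 47.52 g
  spodumene: 32.20 g
  strontium carbonate: 11.00 g
  lithium carbonate: 38.17 g
  quartz sand: 400.6 g
Total batch = 529.5 g; LOI loss = 29.52 g; yield = 94.42%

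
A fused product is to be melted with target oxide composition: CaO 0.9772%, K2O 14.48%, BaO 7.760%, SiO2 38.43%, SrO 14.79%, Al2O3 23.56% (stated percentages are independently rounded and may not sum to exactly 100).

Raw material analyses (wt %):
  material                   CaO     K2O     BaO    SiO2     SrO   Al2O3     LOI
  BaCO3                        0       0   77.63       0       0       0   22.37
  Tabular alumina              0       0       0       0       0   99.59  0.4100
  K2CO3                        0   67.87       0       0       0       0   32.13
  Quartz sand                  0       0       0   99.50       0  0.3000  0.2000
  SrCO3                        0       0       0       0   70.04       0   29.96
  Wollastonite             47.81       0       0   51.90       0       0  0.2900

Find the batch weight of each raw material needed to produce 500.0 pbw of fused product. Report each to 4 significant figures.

Batch per 500.0 pbw fused product:
  BaCO3: 49.98 pbw
  Tabular alumina: 117.7 pbw
  K2CO3: 106.7 pbw
  Quartz sand: 187.8 pbw
  SrCO3: 105.6 pbw
  Wollastonite: 10.22 pbw
Total batch = 578.0 pbw; LOI loss = 77.99 pbw; yield = 86.51%

Every computation maintains exact precision from first step to last. Values along the way are printed with 4-significant-digit rounding at each printed step. Every reported result takes a single rounding; the derived quantities are computed in full float precision (ignition loss, the totals, the six compositions, net glass mass, the yield) from the weighed amounts at 500.0 pbw of glass, as given in either problem or answer.
Target masses of each oxide per 500.0 pbw fused product:
  CaO: 0.9772% × 500.0 = 4.886 pbw
  K2O: 14.48% × 500.0 = 72.40 pbw
  BaO: 7.760% × 500.0 = 38.80 pbw
  SiO2: 38.43% × 500.0 = 192.2 pbw
  SrO: 14.79% × 500.0 = 73.95 pbw
  Al2O3: 23.56% × 500.0 = 117.8 pbw
Verifying the oxide balance given the weights on record, on the stated basis (sums match the target masses inside rounding margins):
  CaO: 10.22·0.4781 = 4.886 pbw (target 4.886 pbw)
  K2O: 106.7·0.6787 = 72.42 pbw (target 72.40 pbw)
  BaO: 49.98·0.7763 = 38.80 pbw (target 38.80 pbw)
  SiO2: 187.8·0.9950 + 10.22·0.5190 = 192.2 pbw (target 192.2 pbw)
  SrO: 105.6·0.7004 = 73.96 pbw (target 73.95 pbw)
  Al2O3: 117.7·0.9959 + 187.8·0.003000 = 117.8 pbw (target 117.8 pbw)
Glass-mass sanity pass: total batch − LOI = 500.0 pbw (targets for the oxides total 500.0 pbw; the stated basis being 500.0 pbw — any gap is answer rounding).
Summing the batch: Σ batch = 578.0 pbw; ignition loss, Σ(batch × LOI) = 77.99 pbw; as yield: glass ÷ batch → 86.51%.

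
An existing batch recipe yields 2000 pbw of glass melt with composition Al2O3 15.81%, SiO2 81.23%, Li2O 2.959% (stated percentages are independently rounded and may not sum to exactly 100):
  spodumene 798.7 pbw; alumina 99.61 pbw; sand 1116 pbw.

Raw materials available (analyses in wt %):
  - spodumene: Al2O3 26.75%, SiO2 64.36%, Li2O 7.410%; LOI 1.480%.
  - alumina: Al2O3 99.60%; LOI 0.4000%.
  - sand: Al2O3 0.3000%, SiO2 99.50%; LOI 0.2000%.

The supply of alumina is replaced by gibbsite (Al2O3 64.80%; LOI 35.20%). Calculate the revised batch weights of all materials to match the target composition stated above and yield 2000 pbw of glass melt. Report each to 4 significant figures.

Revised batch per 2000 pbw glass melt:
  spodumene: 798.7 pbw
  gibbsite: 153.1 pbw
  sand: 1116 pbw
Total batch = 2068 pbw; LOI loss = 67.94 pbw

Full float precision is held in all steps — working values are displayed rounded off to 4 significant figures when written out; every reported value is rounded exactly once; derived quantities (ignition loss, three oxide percentages, net glass mass, the yield, totals) are carried using the weight values for 2000 pbw of glass in full precision exactly as printed in the problem or the answer.
Target masses of each oxide per 2000 pbw glass melt:
  Al2O3: 15.81% × 2000 = 316.2 pbw
  SiO2: 81.23% × 2000 = 1625 pbw
  Li2O: 2.959% × 2000 = 59.18 pbw
Oxide-by-oxide audit from the weights as reported, against the basis in use (sum by sum, the targets are met up to rounding of the answer):
  Al2O3: 798.7·0.2675 + 153.1·0.6480 + 1116·0.003000 = 316.2 pbw (target 316.2 pbw)
  SiO2: 798.7·0.6436 + 1116·0.9950 = 1624 pbw (target 1625 pbw)
  Li2O: 798.7·0.07410 = 59.18 pbw (target 59.18 pbw)
Glass mass check: the batch minus its LOI: 2000 pbw (summing oxide targets gives 2000 pbw; versus the stated basis of 2000 pbw — a pure rounding effect).
Batch total: Σ batch = 2068 pbw; the LOI term Σ batch·LOI equals 67.94 pbw; yield: glass divided by total = 96.71%.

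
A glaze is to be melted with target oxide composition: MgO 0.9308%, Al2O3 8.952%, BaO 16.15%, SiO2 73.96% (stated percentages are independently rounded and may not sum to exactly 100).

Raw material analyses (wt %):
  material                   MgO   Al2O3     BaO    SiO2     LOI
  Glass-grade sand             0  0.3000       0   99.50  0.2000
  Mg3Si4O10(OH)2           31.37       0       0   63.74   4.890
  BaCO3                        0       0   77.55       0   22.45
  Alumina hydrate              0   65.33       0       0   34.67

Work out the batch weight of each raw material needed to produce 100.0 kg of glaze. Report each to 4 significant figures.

The whole derivation carries exact precision at every stage; mid-chain values are displayed (rounded to 4 significant figures) at each printed step; each reported result is rounded a single time. Derived quantities (totals, LOI, the four compositions, glass mass, yield) are computed at full precision using the weight values on 100.0 kg of glass, as written in problem or answer.
Target oxide masses per 100.0 kg glaze:
  MgO: 0.9308% × 100.0 = 0.9308 kg
  Al2O3: 8.952% × 100.0 = 8.952 kg
  BaO: 16.15% × 100.0 = 16.15 kg
  SiO2: 73.96% × 100.0 = 73.96 kg
A balance pass over the oxides, using the reported weights, for the quoted basis mass (delivered sums recover each target modulo rounding of the values):
  MgO: 2.967·0.3137 = 0.9307 kg (target 0.9308 kg)
  Al2O3: 72.43·0.003000 + 13.37·0.6533 = 8.952 kg (target 8.952 kg)
  BaO: 20.83·0.7755 = 16.15 kg (target 16.15 kg)
  SiO2: 72.43·0.9950 + 2.967·0.6374 = 73.96 kg (target 73.96 kg)
Consistency of the glass mass: net batch after ignition = 100.0 kg (oxide target masses add up to 99.99 kg; the stated basis being 100.0 kg — rounding explains the deltas).
Whole-batch sum: Σ batch = 109.6 kg; LOI removed, Σ of batch·LOI: 9.602 kg; as yield: glass ÷ batch → 91.24%.

Batch per 100.0 kg glaze:
  Glass-grade sand: 72.43 kg
  Mg3Si4O10(OH)2: 2.967 kg
  BaCO3: 20.83 kg
  Alumina hydrate: 13.37 kg
Total batch = 109.6 kg; LOI loss = 9.602 kg; yield = 91.24%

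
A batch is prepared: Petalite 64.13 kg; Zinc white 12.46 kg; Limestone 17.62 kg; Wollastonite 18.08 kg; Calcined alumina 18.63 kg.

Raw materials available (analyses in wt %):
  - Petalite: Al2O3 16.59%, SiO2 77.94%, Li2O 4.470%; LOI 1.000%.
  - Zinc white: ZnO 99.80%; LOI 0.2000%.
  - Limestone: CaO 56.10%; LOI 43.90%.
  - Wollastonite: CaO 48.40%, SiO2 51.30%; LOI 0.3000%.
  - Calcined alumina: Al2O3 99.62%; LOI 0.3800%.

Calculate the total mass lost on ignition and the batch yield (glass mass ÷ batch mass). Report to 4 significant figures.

LOI loss = 8.526 kg; glass = 122.4 kg; yield = 93.49%

Each numeric step carries full precision through every step; in-progress results are shown, rounded to four significant figures, within the worked lines — every reported value carries a single rounding — the derived quantities (the totals, yield, five oxide percentages, glass mass, ignition loss) are computed at exact precision using the weight values on 122.4 kg of glass, exactly as printed in problem or answer.
Each material's LOI contribution:
  Petalite: 64.13 × 0.01000 = 0.6413 kg
  Zinc white: 12.46 × 0.002000 = 0.02492 kg
  Limestone: 17.62 × 0.4390 = 7.735 kg
  Wollastonite: 18.08 × 0.003000 = 0.05424 kg
  Calcined alumina: 18.63 × 0.003800 = 0.07079 kg
Total LOI = 8.526 kg
Glass = batch − LOI = 130.9 − 8.526 = 122.4 kg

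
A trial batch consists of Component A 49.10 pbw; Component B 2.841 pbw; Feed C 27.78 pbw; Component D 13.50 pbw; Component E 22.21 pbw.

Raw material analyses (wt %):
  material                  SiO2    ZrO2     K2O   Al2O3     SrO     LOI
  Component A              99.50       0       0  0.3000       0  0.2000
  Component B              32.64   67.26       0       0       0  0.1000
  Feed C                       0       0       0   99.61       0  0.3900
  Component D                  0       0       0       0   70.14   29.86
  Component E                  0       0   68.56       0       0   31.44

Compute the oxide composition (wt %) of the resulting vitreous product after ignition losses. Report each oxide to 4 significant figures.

Glass mass = 104.2 pbw (batch 115.4 − LOI 11.22).
Composition: SiO2 47.77%, ZrO2 1.834%, K2O 14.61%, Al2O3 26.70%, SrO 9.087%

Values along the way are printed, rounded to four significant figures, when written out; the whole derivation keeps exact precision through the solve. Each reported figure is rounded exactly once; derived quantities, which include the totals, five oxide percentages, ignition loss, glass mass, the yield, are computed at exact precision, as written in either problem or answer, starting from the weights at 104.2 pbw of glass.
Per-oxide mass from batch:
  SiO2: 49.10·0.9950 + 2.841·0.3264 = 49.78 pbw
  ZrO2: 2.841·0.6726 = 1.911 pbw
  K2O: 22.21·0.6856 = 15.23 pbw
  Al2O3: 49.10·0.003000 + 27.78·0.9961 = 27.82 pbw
  SrO: 13.50·0.7014 = 9.469 pbw
LOI: 49.10·0.002000 + 2.841·0.001000 + 27.78·0.003900 + 13.50·0.2986 + 22.21·0.3144 = 11.22 pbw
Resulting glass, batch − LOI: 115.4 − 11.22 = 104.2 pbw (the oxide masses sum to this)
each oxide over glass, ×100, is wt %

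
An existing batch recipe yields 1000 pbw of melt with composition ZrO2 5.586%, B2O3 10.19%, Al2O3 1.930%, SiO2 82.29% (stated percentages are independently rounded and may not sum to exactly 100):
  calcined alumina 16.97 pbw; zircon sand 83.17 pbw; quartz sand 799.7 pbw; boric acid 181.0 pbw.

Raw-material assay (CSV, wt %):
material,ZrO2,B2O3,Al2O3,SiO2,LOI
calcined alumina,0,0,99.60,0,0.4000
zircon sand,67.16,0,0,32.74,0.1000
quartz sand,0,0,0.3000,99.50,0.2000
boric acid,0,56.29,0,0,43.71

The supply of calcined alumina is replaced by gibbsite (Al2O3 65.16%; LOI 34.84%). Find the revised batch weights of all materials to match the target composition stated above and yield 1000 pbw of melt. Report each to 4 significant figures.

Working values are printed rounded off to 4 significant figures within the worked lines. All arithmetic carries full precision at all times; exactly one rounding is applied to every reported number. Derived quantities, including glass mass, four oxide percentages, totals, LOI, yield, are recomputed from the batch weights on 1000 pbw of glass in full float precision, precisely as stated by the problem or the answer.
Oxide mass targets, per 1000 pbw melt:
  ZrO2: 5.586% × 1000 = 55.86 pbw
  B2O3: 10.19% × 1000 = 101.9 pbw
  Al2O3: 1.930% × 1000 = 19.30 pbw
  SiO2: 82.29% × 1000 = 822.9 pbw
Checking each oxide sum with the batch weights as given, at the basis given (every target is met by its sum up to rounding of the answer):
  ZrO2: 83.17·0.6716 = 55.86 pbw (target 55.86 pbw)
  B2O3: 181.0·0.5629 = 101.9 pbw (target 101.9 pbw)
  Al2O3: 25.94·0.6516 + 799.7·0.003000 = 19.30 pbw (target 19.30 pbw)
  SiO2: 83.17·0.3274 + 799.7·0.9950 = 822.9 pbw (target 822.9 pbw)
Glass-mass closure: Σ batch − LOI loss = 1000 pbw (oxide target masses add up to 1000 pbw; versus the stated basis of 1000 pbw — differing by rounding only).
Total batch = Σ batch = 1090 pbw; LOI loss = Σ batch·LOI = 89.84 pbw; yield: glass divided by total = 91.76%.

Revised batch per 1000 pbw melt:
  gibbsite: 25.94 pbw
  zircon sand: 83.17 pbw
  quartz sand: 799.7 pbw
  boric acid: 181.0 pbw
Total batch = 1090 pbw; LOI loss = 89.84 pbw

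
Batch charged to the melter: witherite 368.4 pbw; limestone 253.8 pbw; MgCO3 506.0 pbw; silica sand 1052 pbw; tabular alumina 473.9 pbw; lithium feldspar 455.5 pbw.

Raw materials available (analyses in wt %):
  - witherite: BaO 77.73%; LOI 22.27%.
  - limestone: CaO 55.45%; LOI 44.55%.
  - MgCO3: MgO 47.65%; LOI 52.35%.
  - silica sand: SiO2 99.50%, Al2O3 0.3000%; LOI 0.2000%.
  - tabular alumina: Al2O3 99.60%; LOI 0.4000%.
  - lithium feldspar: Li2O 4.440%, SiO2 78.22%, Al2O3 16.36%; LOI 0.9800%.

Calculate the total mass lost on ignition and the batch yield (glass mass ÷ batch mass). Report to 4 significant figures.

LOI loss = 468.5 pbw; glass = 2641 pbw; yield = 84.93%

Full float precision is maintained from start to finish. Mid-chain values appear, with 4-significant-figure rounding, alongside each step; exactly one rounding goes into every reported result; the derived quantities (glass mass, the totals, ignition loss, six oxide percentages, the yield) are computed from the batch weights at 2641 pbw of glass in exact precision exactly as printed in either problem or answer.
LOI of each material in turn:
  witherite: 368.4 × 0.2227 = 82.04 pbw
  limestone: 253.8 × 0.4455 = 113.1 pbw
  MgCO3: 506.0 × 0.5235 = 264.9 pbw
  silica sand: 1052 × 0.002000 = 2.104 pbw
  tabular alumina: 473.9 × 0.004000 = 1.896 pbw
  lithium feldspar: 455.5 × 0.009800 = 4.464 pbw
Total LOI = 468.5 pbw
Glass = batch − LOI = 3110 − 468.5 = 2641 pbw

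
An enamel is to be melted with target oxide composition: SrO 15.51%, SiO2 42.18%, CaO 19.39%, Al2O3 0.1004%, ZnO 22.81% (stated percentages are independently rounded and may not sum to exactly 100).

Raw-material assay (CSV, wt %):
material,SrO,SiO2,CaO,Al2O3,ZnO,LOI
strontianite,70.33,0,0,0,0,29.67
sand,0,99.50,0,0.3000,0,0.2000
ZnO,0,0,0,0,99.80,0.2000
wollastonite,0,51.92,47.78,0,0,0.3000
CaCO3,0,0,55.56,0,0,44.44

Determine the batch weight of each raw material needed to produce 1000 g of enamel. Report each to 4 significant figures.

The working math holds exact precision at all times — intermediates appear rounded to four significant digits across the worked steps; each reported value undergoes a single rounding — all derived quantities are re-derived in full float precision (the five compositions, ignition loss, net glass mass, the yield, totals) from the weighed amounts per 1000 g of glass, precisely as stated by problem or answer.
Oxide mass targets, per 1000 g enamel:
  SrO: 15.51% × 1000 = 155.1 g
  SiO2: 42.18% × 1000 = 421.8 g
  CaO: 19.39% × 1000 = 193.9 g
  Al2O3: 0.1004% × 1000 = 1.004 g
  ZnO: 22.81% × 1000 = 228.1 g
Mass-balance tally per oxide with the batch weights as given, relative to the basis at hand (target by target, the sums agree modulo rounding of the values):
  SrO: 220.5·0.7033 = 155.1 g (target 155.1 g)
  SiO2: 334.7·0.9950 + 171.0·0.5192 = 421.8 g (target 421.8 g)
  CaO: 171.0·0.4778 + 201.9·0.5556 = 193.9 g (target 193.9 g)
  Al2O3: 334.7·0.003000 = 1.004 g (target 1.004 g)
  ZnO: 228.6·0.9980 = 228.1 g (target 228.1 g)
The glass-mass cross-check: Σ batch − LOI loss = 999.9 g (the Σ of target masses is 999.9 g; stated basis 1000 g — deltas are rounding alone).
Batch grand total — Σ batch = 1157 g; LOI loss = Σ batch·LOI = 156.8 g; yield: glass divided by total = 86.45%.

Batch per 1000 g enamel:
  strontianite: 220.5 g
  sand: 334.7 g
  ZnO: 228.6 g
  wollastonite: 171.0 g
  CaCO3: 201.9 g
Total batch = 1157 g; LOI loss = 156.8 g; yield = 86.45%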